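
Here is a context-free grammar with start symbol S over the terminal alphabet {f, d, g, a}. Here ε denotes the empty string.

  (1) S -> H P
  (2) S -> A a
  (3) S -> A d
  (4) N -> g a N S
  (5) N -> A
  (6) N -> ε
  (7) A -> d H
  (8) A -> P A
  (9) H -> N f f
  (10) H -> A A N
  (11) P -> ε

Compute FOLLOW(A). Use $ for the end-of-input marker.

FIRST(P) = {ε}
FIRST(A) = {d}  (via P A)
FIRST(N) = {ε, d, g}  (via A)
FIRST(H) = {d, f, g}  (via N f f, A A N)
FIRST(S) = {d, f, g}  (via H P, A a, A d)
FOLLOW(S) includes $ since S is the start symbol.
FOLLOW(S): in N->g a N S, the suffix after S is empty, so FOLLOW(S) ⊇ FOLLOW(N) = {$, a, d, f, g}. Thus FOLLOW(S) = {$, a, d, f, g}.
FOLLOW(P): in S->H P, the suffix after P is empty, so FOLLOW(P) ⊇ FOLLOW(S) = {$, a, d, f, g}; in A->P A, P is followed by A with FIRST {d}. Thus FOLLOW(P) = {$, a, d, f, g}.
FOLLOW(N): in N->g a N S, N is followed by S with FIRST {d, f, g}; in H->N f f, N is followed by f f with FIRST {f}; in H->A A N, the suffix after N is empty, so FOLLOW(N) ⊇ FOLLOW(H) = {$, a, d, f, g}. Thus FOLLOW(N) = {$, a, d, f, g}.
FOLLOW(A): in S->A a, A is followed by a with FIRST {a}; in S->A d, A is followed by d with FIRST {d}; in N->A, the suffix after A is empty, so FOLLOW(A) ⊇ FOLLOW(N) = {$, a, d, f, g}; in A->P A, the suffix after A is empty (adds nothing new); in H->A A N (occurrence 1), A is followed by A N with FIRST {d}; in H->A A N (occurrence 2), A is followed by N with FIRST {ε, d, g}; in H->A A N (occurrence 2), the suffix after A is nullable, so FOLLOW(A) ⊇ FOLLOW(H) = {$, a, d, f, g}. Thus FOLLOW(A) = {$, a, d, f, g}.
FOLLOW(H): in S->H P, H is followed by P with FIRST {ε}; in S->H P, the suffix after H is nullable, so FOLLOW(H) ⊇ FOLLOW(S) = {$, a, d, f, g}; in A->d H, the suffix after H is empty, so FOLLOW(H) ⊇ FOLLOW(A) = {$, a, d, f, g}. Thus FOLLOW(H) = {$, a, d, f, g}.

{$, a, d, f, g}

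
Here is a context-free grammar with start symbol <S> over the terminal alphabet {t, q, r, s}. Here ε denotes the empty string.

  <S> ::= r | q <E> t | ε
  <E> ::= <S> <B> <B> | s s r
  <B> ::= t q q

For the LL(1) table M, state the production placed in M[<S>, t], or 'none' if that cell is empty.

FIRST(<S>) = {ε, q, r}
FIRST(<B>) = {t}
FIRST(<E>) = {q, r, s, t}  (via <S> <B> <B>)
FOLLOW(<S>) includes $ since <S> is the start symbol.
FOLLOW(<S>): in <E>::=<S> <B> <B>, <S> is followed by <B> <B> with FIRST {t}. Thus FOLLOW(<S>) = {$, t}.
For <S> ::= r: FIRST(r) = {r}, so it goes in M[<S>, t] for t ∈ {r}.
For <S> ::= q <E> t: FIRST(q <E> t) = {q}, so it goes in M[<S>, t] for t ∈ {q}.
For <S> ::= ε: FIRST(ε) = {ε}, so it goes in M[<S>, t] for t ∈ {}; since ε ∈ FIRST, also for every t ∈ FOLLOW(<S>) = {$, t}.

<S> ::= ε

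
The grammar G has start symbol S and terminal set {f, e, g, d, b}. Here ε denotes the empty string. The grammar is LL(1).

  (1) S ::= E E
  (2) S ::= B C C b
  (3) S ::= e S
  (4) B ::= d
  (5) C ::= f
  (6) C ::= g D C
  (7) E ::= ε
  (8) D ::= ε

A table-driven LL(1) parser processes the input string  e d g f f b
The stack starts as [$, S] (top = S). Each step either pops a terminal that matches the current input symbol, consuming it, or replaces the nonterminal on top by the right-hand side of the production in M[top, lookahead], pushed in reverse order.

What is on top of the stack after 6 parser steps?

step 1: stack=$ S  input=e d g f f b $  — expand S ::= e S
step 2: stack=$ S e  input=e d g f f b $  — match e
step 3: stack=$ S  input=d g f f b $  — expand S ::= B C C b
step 4: stack=$ b C C B  input=d g f f b $  — expand B ::= d
step 5: stack=$ b C C d  input=d g f f b $  — match d
step 6: stack=$ b C C  input=g f f b $  — expand C ::= g D C
Stack after step 6: $ b C C D g (top = g).

g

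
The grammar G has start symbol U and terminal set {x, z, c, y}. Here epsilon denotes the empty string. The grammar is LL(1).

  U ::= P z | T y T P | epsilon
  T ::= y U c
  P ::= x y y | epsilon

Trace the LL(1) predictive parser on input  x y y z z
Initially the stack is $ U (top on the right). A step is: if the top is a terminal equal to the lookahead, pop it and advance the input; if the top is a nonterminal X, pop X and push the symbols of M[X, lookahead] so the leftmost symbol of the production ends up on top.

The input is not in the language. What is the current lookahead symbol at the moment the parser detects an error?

step 1: stack=$ U  input=x y y z z $  — expand U ::= P z
step 2: stack=$ z P  input=x y y z z $  — expand P ::= x y y
step 3: stack=$ z y y x  input=x y y z z $  — match x
step 4: stack=$ z y y  input=y y z z $  — match y
step 5: stack=$ z y  input=y z z $  — match y
step 6: stack=$ z  input=z z $  — match z
step 7: stack=$  input=z $  — error: stack empty but input remains

z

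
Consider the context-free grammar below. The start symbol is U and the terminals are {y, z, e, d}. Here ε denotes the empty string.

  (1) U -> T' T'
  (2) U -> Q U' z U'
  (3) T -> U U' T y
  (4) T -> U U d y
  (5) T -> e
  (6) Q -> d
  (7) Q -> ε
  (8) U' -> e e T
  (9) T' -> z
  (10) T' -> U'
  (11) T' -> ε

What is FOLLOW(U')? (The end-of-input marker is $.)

{$, d, e, z}

FIRST(Q) = {ε, d}
FIRST(U') = {e}
FIRST(T') = {ε, e, z}  (via U')
FIRST(U) = {ε, d, e, z}  (via T' T', Q U' z U')
FIRST(T) = {d, e, z}  (via U U' T y, U U d y)
FOLLOW(U) includes $ since U is the start symbol.
FOLLOW(U): in T->U U' T y, U is followed by U' T y with FIRST {e}; in T->U U d y (occurrence 1), U is followed by U d y with FIRST {d, e, z}; in T->U U d y (occurrence 2), U is followed by d y with FIRST {d}. Thus FOLLOW(U) = {$, d, e, z}.
FOLLOW(Q): in U->Q U' z U', Q is followed by U' z U' with FIRST {e}. Thus FOLLOW(Q) = {e}.
FOLLOW(T'): in U->T' T' (occurrence 1), T' is followed by T' with FIRST {ε, e, z}; in U->T' T' (occurrence 1), the suffix after T' is nullable, so FOLLOW(T') ⊇ FOLLOW(U) = {$, d, e, z}; in U->T' T' (occurrence 2), the suffix after T' is empty, so FOLLOW(T') ⊇ FOLLOW(U) = {$, d, e, z}. Thus FOLLOW(T') = {$, d, e, z}.
FOLLOW(U'): in U->Q U' z U' (occurrence 1), U' is followed by z U' with FIRST {z}; in U->Q U' z U' (occurrence 2), the suffix after U' is empty, so FOLLOW(U') ⊇ FOLLOW(U) = {$, d, e, z}; in T->U U' T y, U' is followed by T y with FIRST {d, e, z}; in T'->U', the suffix after U' is empty, so FOLLOW(U') ⊇ FOLLOW(T') = {$, d, e, z}. Thus FOLLOW(U') = {$, d, e, z}.
FOLLOW(T): in T->U U' T y, T is followed by y with FIRST {y}; in U'->e e T, the suffix after T is empty, so FOLLOW(T) ⊇ FOLLOW(U') = {$, d, e, z}. Thus FOLLOW(T) = {$, d, e, y, z}.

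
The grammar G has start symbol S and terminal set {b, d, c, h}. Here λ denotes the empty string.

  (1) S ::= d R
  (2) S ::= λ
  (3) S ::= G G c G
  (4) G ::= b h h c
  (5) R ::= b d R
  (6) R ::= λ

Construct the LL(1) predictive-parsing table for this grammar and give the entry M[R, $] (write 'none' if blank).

R ::= λ

FIRST(G): from G::=b h h c we get {b}. So FIRST(G) = {b}.
FIRST(R): from R::=b d R we get {b}; from R::=λ we get {λ}. So FIRST(R) = {λ, b}.
FIRST(S): from S::=d R we get {d}; from S::=λ we get {λ}; from S::=G G c G we get {b}. So FIRST(S) = {λ, b, d}.
FOLLOW(S) includes $ since S is the start symbol.
FOLLOW(S): S appears on no right-hand side. Thus FOLLOW(S) = {$}.
FOLLOW(R): in S::=d R, the suffix after R is empty, so FOLLOW(R) ⊇ FOLLOW(S) = {$}; in R::=b d R, the suffix after R is empty (adds nothing new). Thus FOLLOW(R) = {$}.
For R ::= b d R: FIRST(b d R) = {b}, so it goes in M[R, t] for t ∈ {b}.
For R ::= λ: FIRST(λ) = {λ}, so it goes in M[R, t] for t ∈ {}; since λ ∈ FIRST, also for every t ∈ FOLLOW(R) = {$}.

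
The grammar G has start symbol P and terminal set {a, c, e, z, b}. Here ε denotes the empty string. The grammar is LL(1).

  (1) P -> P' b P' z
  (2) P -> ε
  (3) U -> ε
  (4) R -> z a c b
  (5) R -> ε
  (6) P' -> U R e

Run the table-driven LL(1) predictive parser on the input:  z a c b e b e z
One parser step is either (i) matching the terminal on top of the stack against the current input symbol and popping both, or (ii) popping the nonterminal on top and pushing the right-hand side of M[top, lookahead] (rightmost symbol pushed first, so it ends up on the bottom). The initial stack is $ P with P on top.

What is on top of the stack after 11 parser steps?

step 1: stack=$ P  input=z a c b e b e z $  — expand P -> P' b P' z
step 2: stack=$ z P' b P'  input=z a c b e b e z $  — expand P' -> U R e
step 3: stack=$ z P' b e R U  input=z a c b e b e z $  — expand U -> ε
step 4: stack=$ z P' b e R  input=z a c b e b e z $  — expand R -> z a c b
step 5: stack=$ z P' b e b c a z  input=z a c b e b e z $  — match z
step 6: stack=$ z P' b e b c a  input=a c b e b e z $  — match a
step 7: stack=$ z P' b e b c  input=c b e b e z $  — match c
step 8: stack=$ z P' b e b  input=b e b e z $  — match b
step 9: stack=$ z P' b e  input=e b e z $  — match e
step 10: stack=$ z P' b  input=b e z $  — match b
step 11: stack=$ z P'  input=e z $  — expand P' -> U R e
Stack after step 11: $ z e R U (top = U).

U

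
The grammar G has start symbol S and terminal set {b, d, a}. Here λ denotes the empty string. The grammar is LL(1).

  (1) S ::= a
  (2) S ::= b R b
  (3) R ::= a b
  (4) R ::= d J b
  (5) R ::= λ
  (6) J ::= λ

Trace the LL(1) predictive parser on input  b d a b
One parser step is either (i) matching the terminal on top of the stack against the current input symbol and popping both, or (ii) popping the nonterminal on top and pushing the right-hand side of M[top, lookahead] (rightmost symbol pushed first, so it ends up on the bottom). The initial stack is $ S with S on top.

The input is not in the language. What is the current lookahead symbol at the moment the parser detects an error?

step 1: stack=$ S  input=b d a b $  — expand S ::= b R b
step 2: stack=$ b R b  input=b d a b $  — match b
step 3: stack=$ b R  input=d a b $  — expand R ::= d J b
step 4: stack=$ b b J d  input=d a b $  — match d
step 5: stack=$ b b J  input=a b $  — error: M[J, a] is empty

a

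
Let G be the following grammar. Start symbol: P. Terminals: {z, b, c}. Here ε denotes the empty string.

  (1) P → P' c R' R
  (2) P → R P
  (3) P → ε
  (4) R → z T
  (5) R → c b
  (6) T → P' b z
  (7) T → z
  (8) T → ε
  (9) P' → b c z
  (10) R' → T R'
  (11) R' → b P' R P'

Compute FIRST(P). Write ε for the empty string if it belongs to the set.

FIRST(R): from R→z T we get {z}; from R→c b we get {c}. So FIRST(R) = {c, z}.
FIRST(P'): from P'→b c z we get {b}. So FIRST(P') = {b}.
FIRST(P): from P→P' c R' R we get {b}; from P→R P we get {c, z}; from P→ε we get {ε}. So FIRST(P) = {ε, b, c, z}.
FIRST(T): from T→P' b z we get {b}; from T→z we get {z}; from T→ε we get {ε}. So FIRST(T) = {ε, b, z}.
FIRST(R'): from R'→T R' we get {b, z}; from R'→b P' R P' we get {b}. So FIRST(R') = {b, z}.

{ε, b, c, z}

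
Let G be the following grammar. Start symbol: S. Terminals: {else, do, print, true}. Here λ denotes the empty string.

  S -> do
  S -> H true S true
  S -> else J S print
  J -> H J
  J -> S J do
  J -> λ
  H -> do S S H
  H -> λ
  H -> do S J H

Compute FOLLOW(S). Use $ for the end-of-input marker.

FIRST(H) = {λ, do}
FIRST(S) = {do, else, true}  (via H true S true)
FIRST(J) = {λ, do, else, true}  (via H J, S J do)
FOLLOW(S) includes $ since S is the start symbol.
FOLLOW(S): in S->H true S true, S is followed by true with FIRST {true}; in S->else J S print, S is followed by print with FIRST {print}; in J->S J do, S is followed by J do with FIRST {do, else, true}; in H->do S S H (occurrence 1), S is followed by S H with FIRST {do, else, true}; in H->do S S H (occurrence 2), S is followed by H with FIRST {λ, do}; in H->do S S H (occurrence 2), the suffix after S is nullable, so FOLLOW(S) ⊇ FOLLOW(H) = {do, else, true}; in H->do S J H, S is followed by J H with FIRST {λ, do, else, true}; in H->do S J H, the suffix after S is nullable, so FOLLOW(S) ⊇ FOLLOW(H) = {do, else, true}. Thus FOLLOW(S) = {$, do, else, print, true}.
FOLLOW(J): in S->else J S print, J is followed by S print with FIRST {do, else, true}; in J->H J, the suffix after J is empty (adds nothing new); in J->S J do, J is followed by do with FIRST {do}; in H->do S J H, J is followed by H with FIRST {λ, do}; in H->do S J H, the suffix after J is nullable, so FOLLOW(J) ⊇ FOLLOW(H) = {do, else, true}. Thus FOLLOW(J) = {do, else, true}.
FOLLOW(H): in S->H true S true, H is followed by true S true with FIRST {true}; in J->H J, H is followed by J with FIRST {λ, do, else, true}; in J->H J, the suffix after H is nullable, so FOLLOW(H) ⊇ FOLLOW(J) = {do, else, true}; in H->do S S H, the suffix after H is empty (adds nothing new); in H->do S J H, the suffix after H is empty (adds nothing new). Thus FOLLOW(H) = {do, else, true}.

{$, do, else, print, true}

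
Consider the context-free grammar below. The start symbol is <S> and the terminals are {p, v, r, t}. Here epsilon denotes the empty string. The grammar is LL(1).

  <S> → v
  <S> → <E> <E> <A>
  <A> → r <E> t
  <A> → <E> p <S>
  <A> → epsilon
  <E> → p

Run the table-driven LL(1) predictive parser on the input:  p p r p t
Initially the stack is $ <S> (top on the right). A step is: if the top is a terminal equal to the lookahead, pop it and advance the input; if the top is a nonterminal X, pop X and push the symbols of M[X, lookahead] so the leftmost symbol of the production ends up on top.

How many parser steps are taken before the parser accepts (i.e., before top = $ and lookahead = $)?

10

      Stack          Input        Action
   1  $ <S>          p p r p t $  expand <S> → <E> <E> <A>
   2  $ <A> <E> <E>  p p r p t $  expand <E> → p
   3  $ <A> <E> p    p p r p t $  match p
   4  $ <A> <E>      p r p t $    expand <E> → p
   5  $ <A> p        p r p t $    match p
   6  $ <A>          r p t $      expand <A> → r <E> t
   7  $ t <E> r      r p t $      match r
   8  $ t <E>        p t $        expand <E> → p
   9  $ t p          p t $        match p
  10  $ t            t $          match t
Accept reached after 10 steps.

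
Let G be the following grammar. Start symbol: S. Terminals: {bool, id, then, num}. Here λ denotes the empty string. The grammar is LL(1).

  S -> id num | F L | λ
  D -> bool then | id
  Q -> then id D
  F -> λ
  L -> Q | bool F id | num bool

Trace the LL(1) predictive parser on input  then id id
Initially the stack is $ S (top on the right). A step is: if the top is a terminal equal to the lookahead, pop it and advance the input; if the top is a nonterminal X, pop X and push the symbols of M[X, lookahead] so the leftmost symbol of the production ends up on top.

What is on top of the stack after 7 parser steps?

id

     Stack        Input         Action
  1  $ S          then id id $  expand S -> F L
  2  $ L F        then id id $  expand F -> λ
  3  $ L          then id id $  expand L -> Q
  4  $ Q          then id id $  expand Q -> then id D
  5  $ D id then  then id id $  match then
  6  $ D id       id id $       match id
  7  $ D          id $          expand D -> id
Stack after step 7: $ id (top = id).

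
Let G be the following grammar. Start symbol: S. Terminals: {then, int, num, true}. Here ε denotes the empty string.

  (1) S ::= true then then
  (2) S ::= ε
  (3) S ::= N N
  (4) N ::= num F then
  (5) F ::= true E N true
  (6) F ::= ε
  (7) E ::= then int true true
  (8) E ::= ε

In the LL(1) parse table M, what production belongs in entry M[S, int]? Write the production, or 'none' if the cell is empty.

FIRST(N) = {num}
FIRST(F) = {ε, true}
FIRST(E) = {ε, then}
FIRST(S) = {ε, num, true}  (via N N)
FOLLOW(S) includes $ since S is the start symbol.
FOLLOW(S): S appears on no right-hand side. Thus FOLLOW(S) = {$}.
For S ::= true then then: FIRST(true then then) = {true}, so it goes in M[S, t] for t ∈ {true}.
For S ::= ε: FIRST(ε) = {ε}, so it goes in M[S, t] for t ∈ {}; since ε ∈ FIRST, also for every t ∈ FOLLOW(S) = {$}.
For S ::= N N: FIRST(N N) = {num}, so it goes in M[S, t] for t ∈ {num}.
None of these place a production in M[S, int].

none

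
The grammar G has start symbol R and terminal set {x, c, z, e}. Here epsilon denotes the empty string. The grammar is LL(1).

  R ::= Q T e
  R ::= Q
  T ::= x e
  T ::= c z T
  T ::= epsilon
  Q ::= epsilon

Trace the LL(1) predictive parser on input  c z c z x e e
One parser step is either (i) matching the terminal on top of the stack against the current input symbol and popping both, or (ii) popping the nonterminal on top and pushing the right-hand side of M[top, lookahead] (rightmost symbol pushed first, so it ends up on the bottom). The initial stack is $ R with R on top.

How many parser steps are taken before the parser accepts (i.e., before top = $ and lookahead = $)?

step 1: stack=$ R  input=c z c z x e e $  — expand R ::= Q T e
step 2: stack=$ e T Q  input=c z c z x e e $  — expand Q ::= epsilon
step 3: stack=$ e T  input=c z c z x e e $  — expand T ::= c z T
step 4: stack=$ e T z c  input=c z c z x e e $  — match c
step 5: stack=$ e T z  input=z c z x e e $  — match z
step 6: stack=$ e T  input=c z x e e $  — expand T ::= c z T
step 7: stack=$ e T z c  input=c z x e e $  — match c
step 8: stack=$ e T z  input=z x e e $  — match z
step 9: stack=$ e T  input=x e e $  — expand T ::= x e
step 10: stack=$ e e x  input=x e e $  — match x
step 11: stack=$ e e  input=e e $  — match e
step 12: stack=$ e  input=e $  — match e
Accept reached after 12 steps.

12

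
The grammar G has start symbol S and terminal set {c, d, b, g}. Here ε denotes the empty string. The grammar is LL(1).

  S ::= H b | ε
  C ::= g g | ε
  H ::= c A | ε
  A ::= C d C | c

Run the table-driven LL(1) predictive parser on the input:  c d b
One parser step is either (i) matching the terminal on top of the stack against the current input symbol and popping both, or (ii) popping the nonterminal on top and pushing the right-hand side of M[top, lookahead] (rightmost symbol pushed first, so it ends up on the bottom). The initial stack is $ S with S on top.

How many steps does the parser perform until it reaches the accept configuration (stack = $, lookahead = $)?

8

step 1: stack=$ S  input=c d b $  — expand S ::= H b
step 2: stack=$ b H  input=c d b $  — expand H ::= c A
step 3: stack=$ b A c  input=c d b $  — match c
step 4: stack=$ b A  input=d b $  — expand A ::= C d C
step 5: stack=$ b C d C  input=d b $  — expand C ::= ε
step 6: stack=$ b C d  input=d b $  — match d
step 7: stack=$ b C  input=b $  — expand C ::= ε
step 8: stack=$ b  input=b $  — match b
Accept reached after 8 steps.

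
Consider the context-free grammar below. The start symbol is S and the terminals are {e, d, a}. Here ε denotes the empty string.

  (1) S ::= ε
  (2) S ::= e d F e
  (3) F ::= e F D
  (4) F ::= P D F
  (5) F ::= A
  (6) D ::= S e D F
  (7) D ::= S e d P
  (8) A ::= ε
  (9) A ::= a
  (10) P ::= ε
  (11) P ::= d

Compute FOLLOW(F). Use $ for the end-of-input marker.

{a, d, e}

FIRST(S): from S::=ε we get {ε}; from S::=e d F e we get {e}. So FIRST(S) = {ε, e}.
FIRST(A): from A::=ε we get {ε}; from A::=a we get {a}. So FIRST(A) = {ε, a}.
FIRST(P): from P::=ε we get {ε}; from P::=d we get {d}. So FIRST(P) = {ε, d}.
FIRST(D): from D::=S e D F we get {e}; from D::=S e d P we get {e}. So FIRST(D) = {e}.
FIRST(F): from F::=e F D we get {e}; from F::=P D F we get {d, e}; from F::=A we get {ε, a}. So FIRST(F) = {ε, a, d, e}.
FOLLOW(S) includes $ since S is the start symbol.
FOLLOW(S): in D::=S e D F, S is followed by e D F with FIRST {e}; in D::=S e d P, S is followed by e d P with FIRST {e}. Thus FOLLOW(S) = {$, e}.
FOLLOW(F): in S::=e d F e, F is followed by e with FIRST {e}; in F::=e F D, F is followed by D with FIRST {e}; in F::=P D F, the suffix after F is empty (adds nothing new); in D::=S e D F, the suffix after F is empty, so FOLLOW(F) ⊇ FOLLOW(D) = {a, d, e}. Thus FOLLOW(F) = {a, d, e}.
FOLLOW(D): in F::=e F D, the suffix after D is empty, so FOLLOW(D) ⊇ FOLLOW(F) = {a, d, e}; in F::=P D F, D is followed by F with FIRST {ε, a, d, e}; in F::=P D F, the suffix after D is nullable, so FOLLOW(D) ⊇ FOLLOW(F) = {a, d, e}; in D::=S e D F, D is followed by F with FIRST {ε, a, d, e}; in D::=S e D F, the suffix after D is nullable (adds nothing new). Thus FOLLOW(D) = {a, d, e}.
FOLLOW(A): in F::=A, the suffix after A is empty, so FOLLOW(A) ⊇ FOLLOW(F) = {a, d, e}. Thus FOLLOW(A) = {a, d, e}.
FOLLOW(P): in F::=P D F, P is followed by D F with FIRST {e}; in D::=S e d P, the suffix after P is empty, so FOLLOW(P) ⊇ FOLLOW(D) = {a, d, e}. Thus FOLLOW(P) = {a, d, e}.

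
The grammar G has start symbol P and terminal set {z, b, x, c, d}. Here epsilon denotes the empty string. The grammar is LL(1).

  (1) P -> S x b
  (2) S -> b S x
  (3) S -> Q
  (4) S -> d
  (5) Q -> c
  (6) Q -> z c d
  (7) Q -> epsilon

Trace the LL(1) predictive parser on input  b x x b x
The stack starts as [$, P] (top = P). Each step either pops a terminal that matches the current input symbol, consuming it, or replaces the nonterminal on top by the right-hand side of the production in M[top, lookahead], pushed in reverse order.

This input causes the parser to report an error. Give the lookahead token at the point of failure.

x

step 1: stack=$ P  input=b x x b x $  — expand P -> S x b
step 2: stack=$ b x S  input=b x x b x $  — expand S -> b S x
step 3: stack=$ b x x S b  input=b x x b x $  — match b
step 4: stack=$ b x x S  input=x x b x $  — expand S -> Q
step 5: stack=$ b x x Q  input=x x b x $  — expand Q -> epsilon
step 6: stack=$ b x x  input=x x b x $  — match x
step 7: stack=$ b x  input=x b x $  — match x
step 8: stack=$ b  input=b x $  — match b
step 9: stack=$  input=x $  — error: stack empty but input remains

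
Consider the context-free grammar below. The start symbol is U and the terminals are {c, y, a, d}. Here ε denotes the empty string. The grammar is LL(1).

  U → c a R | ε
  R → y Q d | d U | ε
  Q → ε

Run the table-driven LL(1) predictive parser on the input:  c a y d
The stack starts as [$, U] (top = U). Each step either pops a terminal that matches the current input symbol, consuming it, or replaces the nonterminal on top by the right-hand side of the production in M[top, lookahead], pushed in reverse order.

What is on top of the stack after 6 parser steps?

     Stack    Input      Action
  1  $ U      c a y d $  expand U → c a R
  2  $ R a c  c a y d $  match c
  3  $ R a    a y d $    match a
  4  $ R      y d $      expand R → y Q d
  5  $ d Q y  y d $      match y
  6  $ d Q    d $        expand Q → ε
Stack after step 6: $ d (top = d).

d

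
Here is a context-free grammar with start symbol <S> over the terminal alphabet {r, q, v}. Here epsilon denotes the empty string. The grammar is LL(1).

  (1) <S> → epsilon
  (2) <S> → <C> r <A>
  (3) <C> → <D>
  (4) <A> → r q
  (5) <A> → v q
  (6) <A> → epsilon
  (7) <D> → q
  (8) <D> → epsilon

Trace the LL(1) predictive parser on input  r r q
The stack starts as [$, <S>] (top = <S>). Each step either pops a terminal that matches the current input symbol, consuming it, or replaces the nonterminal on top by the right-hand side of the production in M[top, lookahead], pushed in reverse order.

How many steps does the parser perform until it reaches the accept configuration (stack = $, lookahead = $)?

7

step 1: stack=$ <S>  input=r r q $  — expand <S> → <C> r <A>
step 2: stack=$ <A> r <C>  input=r r q $  — expand <C> → <D>
step 3: stack=$ <A> r <D>  input=r r q $  — expand <D> → epsilon
step 4: stack=$ <A> r  input=r r q $  — match r
step 5: stack=$ <A>  input=r q $  — expand <A> → r q
step 6: stack=$ q r  input=r q $  — match r
step 7: stack=$ q  input=q $  — match q
Accept reached after 7 steps.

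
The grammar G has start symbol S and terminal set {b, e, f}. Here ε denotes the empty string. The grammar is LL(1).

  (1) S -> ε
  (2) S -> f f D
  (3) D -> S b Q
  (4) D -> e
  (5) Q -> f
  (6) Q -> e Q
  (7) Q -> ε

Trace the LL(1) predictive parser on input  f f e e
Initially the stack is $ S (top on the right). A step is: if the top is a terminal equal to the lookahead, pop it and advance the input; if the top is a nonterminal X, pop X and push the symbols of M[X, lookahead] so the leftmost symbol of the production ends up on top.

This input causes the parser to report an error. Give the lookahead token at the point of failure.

e

     Stack    Input      Action
  1  $ S      f f e e $  expand S -> f f D
  2  $ D f f  f f e e $  match f
  3  $ D f    f e e $    match f
  4  $ D      e e $      expand D -> e
  5  $ e      e e $      match e
  6  $        e $        error: stack empty but input remains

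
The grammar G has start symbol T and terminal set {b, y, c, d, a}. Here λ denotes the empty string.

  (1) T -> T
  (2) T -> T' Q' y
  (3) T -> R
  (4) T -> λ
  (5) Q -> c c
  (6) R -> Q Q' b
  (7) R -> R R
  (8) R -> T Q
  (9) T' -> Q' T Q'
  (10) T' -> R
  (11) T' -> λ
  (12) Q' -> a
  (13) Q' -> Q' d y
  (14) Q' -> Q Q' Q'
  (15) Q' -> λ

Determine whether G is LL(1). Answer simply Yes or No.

No

FIRST(T) = {λ, a, c, d, y}
FIRST(Q) = {c}
FIRST(R) = {a, c, d, y}
FIRST(T') = {λ, a, c, d, y}
FIRST(Q') = {λ, a, c, d}
FOLLOW(T) = {$, a, c, d, y}
FOLLOW(Q) = {$, a, b, c, d, y}
FOLLOW(R) = {$, a, c, d, y}
FOLLOW(T') = {a, c, d, y}
FOLLOW(Q') = {a, b, c, d, y}
Cell M[Q', a] receives both Q' -> a and Q' -> Q' d y and Q' -> λ — the grammar is not LL(1).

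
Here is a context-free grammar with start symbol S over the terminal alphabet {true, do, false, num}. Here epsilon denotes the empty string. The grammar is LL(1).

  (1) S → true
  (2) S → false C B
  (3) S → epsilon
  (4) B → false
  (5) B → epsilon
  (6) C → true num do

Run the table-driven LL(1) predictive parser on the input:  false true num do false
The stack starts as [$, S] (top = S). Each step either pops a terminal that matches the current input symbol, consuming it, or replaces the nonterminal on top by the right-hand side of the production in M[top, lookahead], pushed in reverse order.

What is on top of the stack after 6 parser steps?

B

step 1: stack=$ S  input=false true num do false $  — expand S → false C B
step 2: stack=$ B C false  input=false true num do false $  — match false
step 3: stack=$ B C  input=true num do false $  — expand C → true num do
step 4: stack=$ B do num true  input=true num do false $  — match true
step 5: stack=$ B do num  input=num do false $  — match num
step 6: stack=$ B do  input=do false $  — match do
Stack after step 6: $ B (top = B).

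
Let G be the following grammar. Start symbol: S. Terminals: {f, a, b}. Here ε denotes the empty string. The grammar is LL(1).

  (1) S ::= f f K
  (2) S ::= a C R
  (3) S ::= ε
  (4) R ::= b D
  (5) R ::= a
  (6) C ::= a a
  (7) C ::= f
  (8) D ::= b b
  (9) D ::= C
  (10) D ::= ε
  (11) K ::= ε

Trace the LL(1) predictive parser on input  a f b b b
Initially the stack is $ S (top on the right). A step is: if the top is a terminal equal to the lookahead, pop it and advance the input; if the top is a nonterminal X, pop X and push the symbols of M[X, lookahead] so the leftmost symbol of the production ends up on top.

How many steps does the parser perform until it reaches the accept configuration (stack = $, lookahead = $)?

9

step 1: stack=$ S  input=a f b b b $  — expand S ::= a C R
step 2: stack=$ R C a  input=a f b b b $  — match a
step 3: stack=$ R C  input=f b b b $  — expand C ::= f
step 4: stack=$ R f  input=f b b b $  — match f
step 5: stack=$ R  input=b b b $  — expand R ::= b D
step 6: stack=$ D b  input=b b b $  — match b
step 7: stack=$ D  input=b b $  — expand D ::= b b
step 8: stack=$ b b  input=b b $  — match b
step 9: stack=$ b  input=b $  — match b
Accept reached after 9 steps.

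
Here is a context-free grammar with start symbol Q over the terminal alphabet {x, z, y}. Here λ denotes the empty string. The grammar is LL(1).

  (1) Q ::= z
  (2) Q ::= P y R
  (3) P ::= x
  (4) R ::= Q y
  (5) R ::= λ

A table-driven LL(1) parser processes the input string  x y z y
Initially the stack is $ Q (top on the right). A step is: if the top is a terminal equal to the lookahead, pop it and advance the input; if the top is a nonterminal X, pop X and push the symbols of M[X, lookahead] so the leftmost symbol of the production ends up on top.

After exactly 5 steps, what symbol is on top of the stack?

Q

step 1: stack=$ Q  input=x y z y $  — expand Q ::= P y R
step 2: stack=$ R y P  input=x y z y $  — expand P ::= x
step 3: stack=$ R y x  input=x y z y $  — match x
step 4: stack=$ R y  input=y z y $  — match y
step 5: stack=$ R  input=z y $  — expand R ::= Q y
Stack after step 5: $ y Q (top = Q).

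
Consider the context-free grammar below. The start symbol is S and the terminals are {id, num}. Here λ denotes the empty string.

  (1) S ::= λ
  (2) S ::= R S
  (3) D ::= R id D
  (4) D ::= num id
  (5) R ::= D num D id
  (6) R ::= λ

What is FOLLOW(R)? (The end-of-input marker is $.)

FIRST(S): from S::=λ we get {λ}; from S::=R S we get {λ, id, num}. So FIRST(S) = {λ, id, num}.
FIRST(D): from D::=R id D we get {id, num}; from D::=num id we get {num}. So FIRST(D) = {id, num}.
FIRST(R): from R::=D num D id we get {id, num}; from R::=λ we get {λ}. So FIRST(R) = {λ, id, num}.
FOLLOW(S) includes $ since S is the start symbol.
FOLLOW(S): in S::=R S, the suffix after S is empty (adds nothing new). Thus FOLLOW(S) = {$}.
FOLLOW(D): in D::=R id D, the suffix after D is empty (adds nothing new); in R::=D num D id (occurrence 1), D is followed by num D id with FIRST {num}; in R::=D num D id (occurrence 2), D is followed by id with FIRST {id}. Thus FOLLOW(D) = {id, num}.
FOLLOW(R): in S::=R S, R is followed by S with FIRST {λ, id, num}; in S::=R S, the suffix after R is nullable, so FOLLOW(R) ⊇ FOLLOW(S) = {$}; in D::=R id D, R is followed by id D with FIRST {id}. Thus FOLLOW(R) = {$, id, num}.

{$, id, num}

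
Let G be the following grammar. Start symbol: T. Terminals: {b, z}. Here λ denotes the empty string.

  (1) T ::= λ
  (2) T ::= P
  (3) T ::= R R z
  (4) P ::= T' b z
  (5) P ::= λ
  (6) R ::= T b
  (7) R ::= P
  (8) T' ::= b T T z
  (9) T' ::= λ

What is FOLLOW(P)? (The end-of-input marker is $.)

{$, b, z}

FIRST(T') = {λ, b}
FIRST(P) = {λ, b}  (via T' b z)
FIRST(T) = {λ, b, z}  (via P, R R z)
FIRST(R) = {λ, b, z}  (via T b, P)
FOLLOW(T) includes $ since T is the start symbol.
FOLLOW(T): in R::=T b, T is followed by b with FIRST {b}; in T'::=b T T z (occurrence 1), T is followed by T z with FIRST {b, z}; in T'::=b T T z (occurrence 2), T is followed by z with FIRST {z}. Thus FOLLOW(T) = {$, b, z}.
FOLLOW(R): in T::=R R z (occurrence 1), R is followed by R z with FIRST {b, z}; in T::=R R z (occurrence 2), R is followed by z with FIRST {z}. Thus FOLLOW(R) = {b, z}.
FOLLOW(P): in T::=P, the suffix after P is empty, so FOLLOW(P) ⊇ FOLLOW(T) = {$, b, z}; in R::=P, the suffix after P is empty, so FOLLOW(P) ⊇ FOLLOW(R) = {b, z}. Thus FOLLOW(P) = {$, b, z}.
FOLLOW(T'): in P::=T' b z, T' is followed by b z with FIRST {b}. Thus FOLLOW(T') = {b}.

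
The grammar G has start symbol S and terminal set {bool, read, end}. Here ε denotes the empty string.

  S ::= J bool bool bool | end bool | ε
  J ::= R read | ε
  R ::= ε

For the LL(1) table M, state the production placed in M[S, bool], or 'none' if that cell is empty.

FIRST(R) = {ε}
FIRST(J) = {ε, read}  (via R read)
FIRST(S) = {ε, bool, end, read}  (via J bool bool bool)
FOLLOW(S) includes $ since S is the start symbol.
FOLLOW(S): S appears on no right-hand side. Thus FOLLOW(S) = {$}.
For S ::= J bool bool bool: FIRST(J bool bool bool) = {bool, read}, so it goes in M[S, t] for t ∈ {bool, read}.
For S ::= end bool: FIRST(end bool) = {end}, so it goes in M[S, t] for t ∈ {end}.
For S ::= ε: FIRST(ε) = {ε}, so it goes in M[S, t] for t ∈ {}; since ε ∈ FIRST, also for every t ∈ FOLLOW(S) = {$}.

S ::= J bool bool bool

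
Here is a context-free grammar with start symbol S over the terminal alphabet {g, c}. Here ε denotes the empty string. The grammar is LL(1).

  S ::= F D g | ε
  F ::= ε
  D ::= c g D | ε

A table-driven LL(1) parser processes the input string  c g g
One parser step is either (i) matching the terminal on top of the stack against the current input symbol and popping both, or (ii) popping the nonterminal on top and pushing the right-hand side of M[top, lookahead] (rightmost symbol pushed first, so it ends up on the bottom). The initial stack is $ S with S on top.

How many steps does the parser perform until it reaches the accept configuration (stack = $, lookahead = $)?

step 1: stack=$ S  input=c g g $  — expand S ::= F D g
step 2: stack=$ g D F  input=c g g $  — expand F ::= ε
step 3: stack=$ g D  input=c g g $  — expand D ::= c g D
step 4: stack=$ g D g c  input=c g g $  — match c
step 5: stack=$ g D g  input=g g $  — match g
step 6: stack=$ g D  input=g $  — expand D ::= ε
step 7: stack=$ g  input=g $  — match g
Accept reached after 7 steps.

7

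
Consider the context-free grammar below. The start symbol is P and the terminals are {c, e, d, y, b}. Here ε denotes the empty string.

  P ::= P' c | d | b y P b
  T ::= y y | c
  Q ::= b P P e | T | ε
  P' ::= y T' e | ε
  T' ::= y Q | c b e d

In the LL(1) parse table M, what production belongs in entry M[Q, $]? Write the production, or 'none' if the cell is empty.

FIRST(T) = {c, y}
FIRST(P') = {ε, y}
FIRST(T') = {c, y}
FIRST(P) = {b, c, d, y}  (via P' c)
FIRST(Q) = {ε, b, c, y}  (via T)
FOLLOW(P) includes $ since P is the start symbol.
FOLLOW(T'): in P'::=y T' e, T' is followed by e with FIRST {e}. Thus FOLLOW(T') = {e}.
FOLLOW(Q): in T'::=y Q, the suffix after Q is empty, so FOLLOW(Q) ⊇ FOLLOW(T') = {e}. Thus FOLLOW(Q) = {e}.
For Q ::= b P P e: FIRST(b P P e) = {b}, so it goes in M[Q, t] for t ∈ {b}.
For Q ::= T: FIRST(T) = {c, y}, so it goes in M[Q, t] for t ∈ {c, y}.
For Q ::= ε: FIRST(ε) = {ε}, so it goes in M[Q, t] for t ∈ {}; since ε ∈ FIRST, also for every t ∈ FOLLOW(Q) = {e}.
None of these place a production in M[Q, $].

none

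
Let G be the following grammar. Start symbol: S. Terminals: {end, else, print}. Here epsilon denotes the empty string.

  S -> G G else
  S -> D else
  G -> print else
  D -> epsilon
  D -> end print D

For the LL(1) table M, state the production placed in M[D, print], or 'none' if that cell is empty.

none

FIRST(G) = {print}
FIRST(D) = {epsilon, end}
FIRST(S) = {else, end, print}  (via G G else, D else)
FOLLOW(S) includes $ since S is the start symbol.
FOLLOW(D): in S->D else, D is followed by else with FIRST {else}; in D->end print D, the suffix after D is empty (adds nothing new). Thus FOLLOW(D) = {else}.
For D -> epsilon: FIRST(epsilon) = {epsilon}, so it goes in M[D, t] for t ∈ {}; since epsilon ∈ FIRST, also for every t ∈ FOLLOW(D) = {else}.
For D -> end print D: FIRST(end print D) = {end}, so it goes in M[D, t] for t ∈ {end}.
None of these place a production in M[D, print].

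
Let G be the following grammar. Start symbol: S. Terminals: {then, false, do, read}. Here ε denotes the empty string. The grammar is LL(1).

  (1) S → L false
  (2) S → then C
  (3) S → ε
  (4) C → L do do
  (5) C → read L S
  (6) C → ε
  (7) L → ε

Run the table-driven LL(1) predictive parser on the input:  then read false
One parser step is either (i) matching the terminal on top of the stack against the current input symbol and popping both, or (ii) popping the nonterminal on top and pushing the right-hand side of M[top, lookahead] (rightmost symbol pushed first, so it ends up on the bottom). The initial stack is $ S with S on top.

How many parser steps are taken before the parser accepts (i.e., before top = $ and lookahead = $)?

8

     Stack       Input              Action
  1  $ S         then read false $  expand S → then C
  2  $ C then    then read false $  match then
  3  $ C         read false $       expand C → read L S
  4  $ S L read  read false $       match read
  5  $ S L       false $            expand L → ε
  6  $ S         false $            expand S → L false
  7  $ false L   false $            expand L → ε
  8  $ false     false $            match false
Accept reached after 8 steps.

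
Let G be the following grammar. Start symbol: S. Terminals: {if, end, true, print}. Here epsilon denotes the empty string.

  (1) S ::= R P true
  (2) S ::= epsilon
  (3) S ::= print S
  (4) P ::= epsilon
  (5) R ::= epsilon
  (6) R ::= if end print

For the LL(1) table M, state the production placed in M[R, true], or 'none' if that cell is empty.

R ::= epsilon

FIRST(P): from P::=epsilon we get {epsilon}. So FIRST(P) = {epsilon}.
FIRST(R): from R::=epsilon we get {epsilon}; from R::=if end print we get {if}. So FIRST(R) = {epsilon, if}.
FIRST(S): from S::=R P true we get {if, true}; from S::=epsilon we get {epsilon}; from S::=print S we get {print}. So FIRST(S) = {epsilon, if, print, true}.
FOLLOW(S) includes $ since S is the start symbol.
FOLLOW(R): in S::=R P true, R is followed by P true with FIRST {true}. Thus FOLLOW(R) = {true}.
For R ::= epsilon: FIRST(epsilon) = {epsilon}, so it goes in M[R, t] for t ∈ {}; since epsilon ∈ FIRST, also for every t ∈ FOLLOW(R) = {true}.
For R ::= if end print: FIRST(if end print) = {if}, so it goes in M[R, t] for t ∈ {if}.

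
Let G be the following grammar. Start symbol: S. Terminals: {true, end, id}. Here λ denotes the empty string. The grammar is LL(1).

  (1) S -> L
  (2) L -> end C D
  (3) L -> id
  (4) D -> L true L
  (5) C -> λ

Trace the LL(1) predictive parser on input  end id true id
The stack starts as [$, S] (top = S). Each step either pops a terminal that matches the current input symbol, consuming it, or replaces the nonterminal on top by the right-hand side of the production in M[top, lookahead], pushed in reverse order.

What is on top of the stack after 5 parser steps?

     Stack      Input             Action
  1  $ S        end id true id $  expand S -> L
  2  $ L        end id true id $  expand L -> end C D
  3  $ D C end  end id true id $  match end
  4  $ D C      id true id $      expand C -> λ
  5  $ D        id true id $      expand D -> L true L
Stack after step 5: $ L true L (top = L).

L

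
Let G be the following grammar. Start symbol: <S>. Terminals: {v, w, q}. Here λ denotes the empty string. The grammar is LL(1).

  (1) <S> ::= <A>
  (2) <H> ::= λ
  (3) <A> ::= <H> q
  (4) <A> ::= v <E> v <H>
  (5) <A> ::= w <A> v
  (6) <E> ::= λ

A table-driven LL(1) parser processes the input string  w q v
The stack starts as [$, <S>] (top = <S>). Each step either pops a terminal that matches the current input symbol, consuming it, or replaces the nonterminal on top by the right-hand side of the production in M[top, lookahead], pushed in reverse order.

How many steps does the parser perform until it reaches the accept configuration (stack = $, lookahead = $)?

7

     Stack      Input    Action
  1  $ <S>      w q v $  expand <S> ::= <A>
  2  $ <A>      w q v $  expand <A> ::= w <A> v
  3  $ v <A> w  w q v $  match w
  4  $ v <A>    q v $    expand <A> ::= <H> q
  5  $ v q <H>  q v $    expand <H> ::= λ
  6  $ v q      q v $    match q
  7  $ v        v $      match v
Accept reached after 7 steps.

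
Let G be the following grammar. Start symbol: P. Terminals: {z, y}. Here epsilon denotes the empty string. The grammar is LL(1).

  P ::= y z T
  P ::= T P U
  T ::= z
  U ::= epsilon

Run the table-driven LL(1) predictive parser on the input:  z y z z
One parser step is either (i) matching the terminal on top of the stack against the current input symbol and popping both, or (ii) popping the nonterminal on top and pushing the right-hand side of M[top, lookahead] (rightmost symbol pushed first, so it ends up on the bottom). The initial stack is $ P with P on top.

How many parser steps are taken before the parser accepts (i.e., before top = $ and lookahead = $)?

9

step 1: stack=$ P  input=z y z z $  — expand P ::= T P U
step 2: stack=$ U P T  input=z y z z $  — expand T ::= z
step 3: stack=$ U P z  input=z y z z $  — match z
step 4: stack=$ U P  input=y z z $  — expand P ::= y z T
step 5: stack=$ U T z y  input=y z z $  — match y
step 6: stack=$ U T z  input=z z $  — match z
step 7: stack=$ U T  input=z $  — expand T ::= z
step 8: stack=$ U z  input=z $  — match z
step 9: stack=$ U  input=$  — expand U ::= epsilon
Accept reached after 9 steps.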